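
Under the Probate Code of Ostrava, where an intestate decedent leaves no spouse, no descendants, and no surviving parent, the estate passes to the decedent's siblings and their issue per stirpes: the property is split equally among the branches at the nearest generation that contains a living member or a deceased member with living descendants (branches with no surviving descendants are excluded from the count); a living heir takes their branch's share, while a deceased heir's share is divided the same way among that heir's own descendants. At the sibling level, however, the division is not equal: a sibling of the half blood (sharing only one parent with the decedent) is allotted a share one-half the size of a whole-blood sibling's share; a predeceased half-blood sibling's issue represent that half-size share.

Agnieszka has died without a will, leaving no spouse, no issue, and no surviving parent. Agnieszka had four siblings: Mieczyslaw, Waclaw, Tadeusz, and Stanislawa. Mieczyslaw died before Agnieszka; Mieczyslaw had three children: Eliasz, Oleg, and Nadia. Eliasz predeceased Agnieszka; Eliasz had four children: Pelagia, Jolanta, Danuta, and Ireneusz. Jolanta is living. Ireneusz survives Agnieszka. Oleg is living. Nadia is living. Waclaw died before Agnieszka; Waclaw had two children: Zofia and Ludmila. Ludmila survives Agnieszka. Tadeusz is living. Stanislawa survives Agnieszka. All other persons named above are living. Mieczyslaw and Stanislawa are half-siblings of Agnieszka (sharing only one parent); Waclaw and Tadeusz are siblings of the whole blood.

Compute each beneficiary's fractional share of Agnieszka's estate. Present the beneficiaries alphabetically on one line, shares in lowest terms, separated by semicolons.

No spouse, descendants, or parent survives, so the estate passes to Agnieszka's siblings per stirpes.
Half-blood siblings count for one-half the weight of whole-blood siblings at the initial division.
Dividing 1 in proportion to weights (total weight 3): Mieczyslaw (weight 1/2) → 1/6; Waclaw (weight 1) → 1/3; Tadeusz (weight 1) → 1/3; Stanislawa (weight 1/2) → 1/6.
Mieczyslaw predeceased; the 1/6 allotted to Mieczyslaw's branch passes to Mieczyslaw's issue by representation.
The 1/6 is divided into 3 equal shares of 1/18 among Eliasz, Oleg, Nadia.
Eliasz predeceased; the 1/18 allotted to Eliasz's branch passes to Eliasz's issue by representation.
The 1/18 is divided into 4 equal shares of 1/72 among Pelagia, Jolanta, Danuta, Ireneusz.
Pelagia is living and takes 1/72.
Jolanta is living and takes 1/72.
Danuta is living and takes 1/72.
Ireneusz is living and takes 1/72.
Oleg is living and takes 1/18.
Nadia is living and takes 1/18.
Waclaw predeceased; the 1/3 allotted to Waclaw's branch passes to Waclaw's issue by representation.
The 1/3 is divided into 2 equal shares of 1/6 among Zofia, Ludmila.
Zofia is living and takes 1/6.
Ludmila is living and takes 1/6.
Tadeusz is living and takes 1/3.
Stanislawa is living and takes 1/6.

Danuta 1/72; Ireneusz 1/72; Jolanta 1/72; Ludmila 1/6; Nadia 1/18; Oleg 1/18; Pelagia 1/72; Stanislawa 1/6; Tadeusz 1/3; Zofia 1/6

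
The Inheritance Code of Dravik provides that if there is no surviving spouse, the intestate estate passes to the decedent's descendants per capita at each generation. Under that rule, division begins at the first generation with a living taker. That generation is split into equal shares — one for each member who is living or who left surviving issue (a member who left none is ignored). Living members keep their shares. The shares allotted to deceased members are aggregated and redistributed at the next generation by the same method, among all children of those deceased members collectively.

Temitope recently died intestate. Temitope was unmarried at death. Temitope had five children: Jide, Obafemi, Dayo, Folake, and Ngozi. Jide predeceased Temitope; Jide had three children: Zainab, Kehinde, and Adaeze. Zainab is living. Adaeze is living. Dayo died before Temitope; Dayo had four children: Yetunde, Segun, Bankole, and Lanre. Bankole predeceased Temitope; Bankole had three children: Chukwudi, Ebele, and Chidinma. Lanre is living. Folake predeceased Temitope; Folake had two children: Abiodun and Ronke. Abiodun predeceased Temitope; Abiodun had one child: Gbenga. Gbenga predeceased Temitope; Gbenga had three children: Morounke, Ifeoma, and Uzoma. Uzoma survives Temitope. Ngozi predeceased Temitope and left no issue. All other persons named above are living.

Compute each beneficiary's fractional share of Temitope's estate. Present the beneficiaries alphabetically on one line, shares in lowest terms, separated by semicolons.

There is no surviving spouse, so the entire estate passes to Temitope's descendants per capita at each generation.
At generation 1 (Jide, Obafemi, Dayo, Folake) there are 4 shares of (1)/4 = 1/4 each.
Living: Obafemi — each takes 1/4.
Deceased: Jide, Dayo, and Folake. Their combined 3/4 is pooled and carried to generation 2.
At generation 2 (Zainab, Kehinde, Adaeze, Yetunde, Segun, Bankole, Lanre, Abiodun, Ronke) there are 9 shares of (3/4)/9 = 1/12 each.
Living: Zainab, Kehinde, Adaeze, Yetunde, Segun, Lanre, and Ronke — each takes 1/12.
Deceased: Bankole and Abiodun. Their combined 1/6 is pooled and carried to generation 3.
At generation 3 (Chukwudi, Ebele, Chidinma, Gbenga) there are 4 shares of (1/6)/4 = 1/24 each.
Living: Chukwudi, Ebele, and Chidinma — each takes 1/24.
Deceased: Gbenga. That 1/24 share is carried to generation 4.
At generation 4 (Morounke, Ifeoma, Uzoma) there are 3 shares of (1/24)/3 = 1/72 each.
Living: Morounke, Ifeoma, and Uzoma — each takes 1/72.

Adaeze 1/12; Chidinma 1/24; Chukwudi 1/24; Ebele 1/24; Ifeoma 1/72; Kehinde 1/12; Lanre 1/12; Morounke 1/72; Obafemi 1/4; Ronke 1/12; Segun 1/12; Uzoma 1/72; Yetunde 1/12; Zainab 1/12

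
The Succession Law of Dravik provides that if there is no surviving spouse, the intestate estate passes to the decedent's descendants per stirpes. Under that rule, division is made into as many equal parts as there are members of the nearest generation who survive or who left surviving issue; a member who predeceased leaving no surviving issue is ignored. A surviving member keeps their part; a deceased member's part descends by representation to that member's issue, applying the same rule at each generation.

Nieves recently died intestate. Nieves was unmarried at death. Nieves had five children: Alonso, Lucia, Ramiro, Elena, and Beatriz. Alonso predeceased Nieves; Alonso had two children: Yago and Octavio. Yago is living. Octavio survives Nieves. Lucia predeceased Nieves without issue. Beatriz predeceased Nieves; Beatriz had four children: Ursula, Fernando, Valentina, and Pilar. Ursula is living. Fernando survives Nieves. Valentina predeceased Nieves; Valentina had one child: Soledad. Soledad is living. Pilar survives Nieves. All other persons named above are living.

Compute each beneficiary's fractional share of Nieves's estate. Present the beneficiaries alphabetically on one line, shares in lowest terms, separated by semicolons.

Elena 1/4; Fernando 1/16; Octavio 1/8; Pilar 1/16; Ramiro 1/4; Soledad 1/16; Ursula 1/16; Yago 1/8

There is no surviving spouse, so the entire estate passes to Nieves's descendants per stirpes.
Lucia left no surviving issue, so that branch lapses and is disregarded.
The estate is divided into 4 equal shares of 1/4 among Alonso, Ramiro, Elena, Beatriz.
Alonso predeceased; the 1/4 allotted to Alonso's branch passes to Alonso's issue by representation.
The 1/4 is divided into 2 equal shares of 1/8 among Yago, Octavio.
Yago is living and takes 1/8.
Octavio is living and takes 1/8.
Ramiro is living and takes 1/4.
Elena is living and takes 1/4.
Beatriz predeceased; the 1/4 allotted to Beatriz's branch passes to Beatriz's issue by representation.
The 1/4 is divided into 4 equal shares of 1/16 among Ursula, Fernando, Valentina, Pilar.
Ursula is living and takes 1/16.
Fernando is living and takes 1/16.
Valentina predeceased; the 1/16 allotted to Valentina's branch passes to Valentina's issue by representation.
Soledad is the sole taker at this level and receives the full 1/16.
Pilar is living and takes 1/16.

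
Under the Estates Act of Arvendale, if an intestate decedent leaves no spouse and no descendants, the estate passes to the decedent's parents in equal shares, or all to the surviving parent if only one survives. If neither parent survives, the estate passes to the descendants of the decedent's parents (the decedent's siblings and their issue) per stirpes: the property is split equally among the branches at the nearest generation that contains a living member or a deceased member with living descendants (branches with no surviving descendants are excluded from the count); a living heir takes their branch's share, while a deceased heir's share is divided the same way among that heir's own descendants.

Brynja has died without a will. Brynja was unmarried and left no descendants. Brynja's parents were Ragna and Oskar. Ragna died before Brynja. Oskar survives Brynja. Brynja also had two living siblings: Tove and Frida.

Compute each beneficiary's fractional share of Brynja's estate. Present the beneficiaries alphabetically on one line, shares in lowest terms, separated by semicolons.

Oskar 1

Only one parent, Oskar, survives, so Oskar takes the entire estate. The siblings take nothing because a surviving parent has priority.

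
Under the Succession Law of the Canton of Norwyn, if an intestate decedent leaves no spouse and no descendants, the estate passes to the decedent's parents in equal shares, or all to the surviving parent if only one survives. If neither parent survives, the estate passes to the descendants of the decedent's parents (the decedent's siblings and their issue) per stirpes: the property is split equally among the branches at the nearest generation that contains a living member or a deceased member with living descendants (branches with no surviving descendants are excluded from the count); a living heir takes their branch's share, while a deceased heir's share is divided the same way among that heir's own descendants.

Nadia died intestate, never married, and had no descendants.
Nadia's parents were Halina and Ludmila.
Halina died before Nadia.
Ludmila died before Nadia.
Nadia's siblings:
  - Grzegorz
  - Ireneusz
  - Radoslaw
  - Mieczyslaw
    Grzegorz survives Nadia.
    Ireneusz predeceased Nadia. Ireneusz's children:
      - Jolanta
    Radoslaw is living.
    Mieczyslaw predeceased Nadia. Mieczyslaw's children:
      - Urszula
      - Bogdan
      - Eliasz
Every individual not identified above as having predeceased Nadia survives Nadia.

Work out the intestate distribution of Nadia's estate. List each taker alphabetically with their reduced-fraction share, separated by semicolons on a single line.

Neither parent survives and there are no descendants, so the estate passes to Nadia's siblings and their issue per stirpes.
The estate is divided into 4 equal shares of 1/4 among Grzegorz, Ireneusz, Radoslaw, Mieczyslaw.
Grzegorz is living and takes 1/4.
Ireneusz predeceased; the 1/4 allotted to Ireneusz's branch passes to Ireneusz's issue by representation.
Jolanta is the sole taker at this level and receives the full 1/4.
Radoslaw is living and takes 1/4.
Mieczyslaw predeceased; the 1/4 allotted to Mieczyslaw's branch passes to Mieczyslaw's issue by representation.
The 1/4 is divided into 3 equal shares of 1/12 among Urszula, Bogdan, Eliasz.
Urszula is living and takes 1/12.
Bogdan is living and takes 1/12.
Eliasz is living and takes 1/12.

Bogdan 1/12; Eliasz 1/12; Grzegorz 1/4; Jolanta 1/4; Radoslaw 1/4; Urszula 1/12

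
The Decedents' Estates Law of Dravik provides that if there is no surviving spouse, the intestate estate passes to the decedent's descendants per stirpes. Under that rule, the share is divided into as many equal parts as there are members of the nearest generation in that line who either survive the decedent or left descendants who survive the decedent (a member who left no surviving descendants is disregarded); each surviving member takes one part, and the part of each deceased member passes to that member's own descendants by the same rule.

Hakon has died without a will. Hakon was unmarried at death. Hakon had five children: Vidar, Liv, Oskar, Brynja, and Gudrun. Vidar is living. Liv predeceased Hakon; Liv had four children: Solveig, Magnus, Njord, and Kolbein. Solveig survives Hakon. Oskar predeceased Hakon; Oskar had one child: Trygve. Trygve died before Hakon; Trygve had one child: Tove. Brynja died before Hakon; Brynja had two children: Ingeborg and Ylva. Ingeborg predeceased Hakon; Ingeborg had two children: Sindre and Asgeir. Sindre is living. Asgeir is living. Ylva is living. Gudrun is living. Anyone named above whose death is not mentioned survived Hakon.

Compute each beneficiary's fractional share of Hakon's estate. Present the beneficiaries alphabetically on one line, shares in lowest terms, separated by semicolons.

Asgeir 1/20; Gudrun 1/5; Kolbein 1/20; Magnus 1/20; Njord 1/20; Sindre 1/20; Solveig 1/20; Tove 1/5; Vidar 1/5; Ylva 1/10

There is no surviving spouse, so the entire estate passes to Hakon's descendants per stirpes.
The estate is divided into 5 equal shares of 1/5 among Vidar, Liv, Oskar, Brynja, Gudrun.
Vidar is living and takes 1/5.
Liv predeceased; the 1/5 allotted to Liv's branch passes to Liv's issue by representation.
The 1/5 is divided into 4 equal shares of 1/20 among Solveig, Magnus, Njord, Kolbein.
Solveig is living and takes 1/20.
Magnus is living and takes 1/20.
Njord is living and takes 1/20.
Kolbein is living and takes 1/20.
Oskar predeceased; the 1/5 allotted to Oskar's branch passes to Oskar's issue by representation.
Trygve's line is the sole branch at this level, so the full 1/5 passes to Trygve's issue by representation.
Tove is the sole taker at this level and receives the full 1/5.
Brynja predeceased; the 1/5 allotted to Brynja's branch passes to Brynja's issue by representation.
The 1/5 is divided into 2 equal shares of 1/10 among Ingeborg, Ylva.
Ingeborg predeceased; the 1/10 allotted to Ingeborg's branch passes to Ingeborg's issue by representation.
The 1/10 is divided into 2 equal shares of 1/20 among Sindre, Asgeir.
Sindre is living and takes 1/20.
Asgeir is living and takes 1/20.
Ylva is living and takes 1/10.
Gudrun is living and takes 1/5.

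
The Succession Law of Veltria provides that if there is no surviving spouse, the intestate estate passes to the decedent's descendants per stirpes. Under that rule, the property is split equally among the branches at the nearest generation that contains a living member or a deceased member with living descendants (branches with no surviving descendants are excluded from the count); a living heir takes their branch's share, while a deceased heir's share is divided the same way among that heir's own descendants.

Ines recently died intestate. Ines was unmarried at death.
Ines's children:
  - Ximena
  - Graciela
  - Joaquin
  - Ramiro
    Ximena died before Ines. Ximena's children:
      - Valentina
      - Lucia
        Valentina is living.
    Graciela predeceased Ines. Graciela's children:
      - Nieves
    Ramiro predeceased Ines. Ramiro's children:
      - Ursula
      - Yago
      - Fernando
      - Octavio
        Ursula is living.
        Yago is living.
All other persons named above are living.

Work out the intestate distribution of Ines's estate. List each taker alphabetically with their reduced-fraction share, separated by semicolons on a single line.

There is no surviving spouse, so the entire estate passes to Ines's descendants per stirpes.
The estate is divided into 4 equal shares of 1/4 among Ximena, Graciela, Joaquin, Ramiro.
Ximena predeceased; the 1/4 allotted to Ximena's branch passes to Ximena's issue by representation.
The 1/4 is divided into 2 equal shares of 1/8 among Valentina, Lucia.
Valentina is living and takes 1/8.
Lucia is living and takes 1/8.
Graciela predeceased; the 1/4 allotted to Graciela's branch passes to Graciela's issue by representation.
Nieves is the sole taker at this level and receives the full 1/4.
Joaquin is living and takes 1/4.
Ramiro predeceased; the 1/4 allotted to Ramiro's branch passes to Ramiro's issue by representation.
The 1/4 is divided into 4 equal shares of 1/16 among Ursula, Yago, Fernando, Octavio.
Ursula is living and takes 1/16.
Yago is living and takes 1/16.
Fernando is living and takes 1/16.
Octavio is living and takes 1/16.

Fernando 1/16; Joaquin 1/4; Lucia 1/8; Nieves 1/4; Octavio 1/16; Ursula 1/16; Valentina 1/8; Yago 1/16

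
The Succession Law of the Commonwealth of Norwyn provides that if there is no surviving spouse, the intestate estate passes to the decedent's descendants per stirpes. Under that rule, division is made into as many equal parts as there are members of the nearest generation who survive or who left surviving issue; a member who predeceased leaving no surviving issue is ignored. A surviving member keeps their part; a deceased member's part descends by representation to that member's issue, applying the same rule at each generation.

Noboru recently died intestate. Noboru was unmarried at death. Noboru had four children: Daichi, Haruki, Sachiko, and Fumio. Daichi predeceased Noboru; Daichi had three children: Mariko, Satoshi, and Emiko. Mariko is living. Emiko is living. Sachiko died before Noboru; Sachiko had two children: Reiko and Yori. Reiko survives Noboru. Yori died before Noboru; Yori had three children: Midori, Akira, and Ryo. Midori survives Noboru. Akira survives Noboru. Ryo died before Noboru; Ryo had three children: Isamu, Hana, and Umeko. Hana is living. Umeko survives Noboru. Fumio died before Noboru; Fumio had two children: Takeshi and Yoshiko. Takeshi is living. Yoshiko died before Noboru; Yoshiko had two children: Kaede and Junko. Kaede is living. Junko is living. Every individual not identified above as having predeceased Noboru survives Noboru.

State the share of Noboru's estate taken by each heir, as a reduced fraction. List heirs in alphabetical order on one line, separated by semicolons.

Akira 1/24; Emiko 1/12; Hana 1/72; Haruki 1/4; Isamu 1/72; Junko 1/16; Kaede 1/16; Mariko 1/12; Midori 1/24; Reiko 1/8; Satoshi 1/12; Takeshi 1/8; Umeko 1/72

There is no surviving spouse, so the entire estate passes to Noboru's descendants per stirpes.
The estate is divided into 4 equal shares of 1/4 among Daichi, Haruki, Sachiko, Fumio.
Daichi predeceased; the 1/4 allotted to Daichi's branch passes to Daichi's issue by representation.
The 1/4 is divided into 3 equal shares of 1/12 among Mariko, Satoshi, Emiko.
Mariko is living and takes 1/12.
Satoshi is living and takes 1/12.
Emiko is living and takes 1/12.
Haruki is living and takes 1/4.
Sachiko predeceased; the 1/4 allotted to Sachiko's branch passes to Sachiko's issue by representation.
The 1/4 is divided into 2 equal shares of 1/8 among Reiko, Yori.
Reiko is living and takes 1/8.
Yori predeceased; the 1/8 allotted to Yori's branch passes to Yori's issue by representation.
The 1/8 is divided into 3 equal shares of 1/24 among Midori, Akira, Ryo.
Midori is living and takes 1/24.
Akira is living and takes 1/24.
Ryo predeceased; the 1/24 allotted to Ryo's branch passes to Ryo's issue by representation.
The 1/24 is divided into 3 equal shares of 1/72 among Isamu, Hana, Umeko.
Isamu is living and takes 1/72.
Hana is living and takes 1/72.
Umeko is living and takes 1/72.
Fumio predeceased; the 1/4 allotted to Fumio's branch passes to Fumio's issue by representation.
The 1/4 is divided into 2 equal shares of 1/8 among Takeshi, Yoshiko.
Takeshi is living and takes 1/8.
Yoshiko predeceased; the 1/8 allotted to Yoshiko's branch passes to Yoshiko's issue by representation.
The 1/8 is divided into 2 equal shares of 1/16 among Kaede, Junko.
Kaede is living and takes 1/16.
Junko is living and takes 1/16.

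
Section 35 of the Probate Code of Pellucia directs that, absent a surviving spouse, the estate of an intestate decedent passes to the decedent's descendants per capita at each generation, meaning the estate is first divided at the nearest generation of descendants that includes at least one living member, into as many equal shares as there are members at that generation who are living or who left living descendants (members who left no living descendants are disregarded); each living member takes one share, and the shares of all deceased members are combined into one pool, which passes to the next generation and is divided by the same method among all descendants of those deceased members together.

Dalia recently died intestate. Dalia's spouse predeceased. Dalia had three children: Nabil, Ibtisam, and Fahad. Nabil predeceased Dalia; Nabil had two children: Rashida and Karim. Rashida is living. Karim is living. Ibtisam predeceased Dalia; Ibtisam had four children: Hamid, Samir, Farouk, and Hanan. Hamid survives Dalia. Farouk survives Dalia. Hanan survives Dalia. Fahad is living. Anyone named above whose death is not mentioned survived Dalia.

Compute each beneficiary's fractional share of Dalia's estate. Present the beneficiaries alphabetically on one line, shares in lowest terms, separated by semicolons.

Fahad 1/3; Farouk 1/9; Hamid 1/9; Hanan 1/9; Karim 1/9; Rashida 1/9; Samir 1/9

There is no surviving spouse, so the entire estate passes to Dalia's descendants per capita at each generation.
At generation 1 (Nabil, Ibtisam, Fahad) there are 3 shares of (1)/3 = 1/3 each.
Living: Fahad — each takes 1/3.
Deceased: Nabil and Ibtisam. Their combined 2/3 is pooled and carried to generation 2.
At generation 2 (Rashida, Karim, Hamid, Samir, Farouk, Hanan) there are 6 shares of (2/3)/6 = 1/9 each.
Living: Rashida, Karim, Hamid, Samir, Farouk, and Hanan — each takes 1/9.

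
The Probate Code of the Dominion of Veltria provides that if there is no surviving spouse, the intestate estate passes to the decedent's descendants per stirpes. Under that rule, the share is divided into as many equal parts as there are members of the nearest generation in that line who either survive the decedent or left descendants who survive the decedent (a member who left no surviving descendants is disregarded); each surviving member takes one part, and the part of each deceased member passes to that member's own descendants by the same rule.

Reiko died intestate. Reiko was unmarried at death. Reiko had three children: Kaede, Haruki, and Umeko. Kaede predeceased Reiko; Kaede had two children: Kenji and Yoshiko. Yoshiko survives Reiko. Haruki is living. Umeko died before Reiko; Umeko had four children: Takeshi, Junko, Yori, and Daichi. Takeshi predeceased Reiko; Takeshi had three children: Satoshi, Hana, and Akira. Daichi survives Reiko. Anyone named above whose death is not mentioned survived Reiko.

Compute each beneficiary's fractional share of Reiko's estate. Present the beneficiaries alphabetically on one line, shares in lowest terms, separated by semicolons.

Akira 1/36; Daichi 1/12; Hana 1/36; Haruki 1/3; Junko 1/12; Kenji 1/6; Satoshi 1/36; Yori 1/12; Yoshiko 1/6

There is no surviving spouse, so the entire estate passes to Reiko's descendants per stirpes.
The estate is divided into 3 equal shares of 1/3 among Kaede, Haruki, Umeko.
Kaede predeceased; the 1/3 allotted to Kaede's branch passes to Kaede's issue by representation.
The 1/3 is divided into 2 equal shares of 1/6 among Kenji, Yoshiko.
Kenji is living and takes 1/6.
Yoshiko is living and takes 1/6.
Haruki is living and takes 1/3.
Umeko predeceased; the 1/3 allotted to Umeko's branch passes to Umeko's issue by representation.
The 1/3 is divided into 4 equal shares of 1/12 among Takeshi, Junko, Yori, Daichi.
Takeshi predeceased; the 1/12 allotted to Takeshi's branch passes to Takeshi's issue by representation.
The 1/12 is divided into 3 equal shares of 1/36 among Satoshi, Hana, Akira.
Satoshi is living and takes 1/36.
Hana is living and takes 1/36.
Akira is living and takes 1/36.
Junko is living and takes 1/12.
Yori is living and takes 1/12.
Daichi is living and takes 1/12.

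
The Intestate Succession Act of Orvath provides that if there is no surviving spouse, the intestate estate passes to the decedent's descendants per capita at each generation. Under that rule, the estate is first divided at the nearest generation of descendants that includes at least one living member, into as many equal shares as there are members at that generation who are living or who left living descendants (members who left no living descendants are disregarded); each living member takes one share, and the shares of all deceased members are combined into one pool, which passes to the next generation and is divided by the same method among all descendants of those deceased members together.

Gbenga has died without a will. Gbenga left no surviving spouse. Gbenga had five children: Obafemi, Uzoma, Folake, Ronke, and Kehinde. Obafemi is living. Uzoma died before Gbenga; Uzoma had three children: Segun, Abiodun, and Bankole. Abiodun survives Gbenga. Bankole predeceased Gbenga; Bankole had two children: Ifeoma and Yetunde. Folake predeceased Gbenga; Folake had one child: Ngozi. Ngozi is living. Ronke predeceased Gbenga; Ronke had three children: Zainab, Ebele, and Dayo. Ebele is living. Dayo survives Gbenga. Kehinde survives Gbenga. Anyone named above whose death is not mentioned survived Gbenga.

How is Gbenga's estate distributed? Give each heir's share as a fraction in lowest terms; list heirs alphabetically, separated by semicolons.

Abiodun 3/35; Dayo 3/35; Ebele 3/35; Ifeoma 3/70; Kehinde 1/5; Ngozi 3/35; Obafemi 1/5; Segun 3/35; Yetunde 3/70; Zainab 3/35

There is no surviving spouse, so the entire estate passes to Gbenga's descendants per capita at each generation.
At generation 1 (Obafemi, Uzoma, Folake, Ronke, Kehinde) there are 5 shares of (1)/5 = 1/5 each.
Living: Obafemi and Kehinde — each takes 1/5.
Deceased: Uzoma, Folake, and Ronke. Their combined 3/5 is pooled and carried to generation 2.
At generation 2 (Segun, Abiodun, Bankole, Ngozi, Zainab, Ebele, Dayo) there are 7 shares of (3/5)/7 = 3/35 each.
Living: Segun, Abiodun, Ngozi, Zainab, Ebele, and Dayo — each takes 3/35.
Deceased: Bankole. That 3/35 share is carried to generation 3.
At generation 3 (Ifeoma, Yetunde) there are 2 shares of (3/35)/2 = 3/70 each.
Living: Ifeoma and Yetunde — each takes 3/70.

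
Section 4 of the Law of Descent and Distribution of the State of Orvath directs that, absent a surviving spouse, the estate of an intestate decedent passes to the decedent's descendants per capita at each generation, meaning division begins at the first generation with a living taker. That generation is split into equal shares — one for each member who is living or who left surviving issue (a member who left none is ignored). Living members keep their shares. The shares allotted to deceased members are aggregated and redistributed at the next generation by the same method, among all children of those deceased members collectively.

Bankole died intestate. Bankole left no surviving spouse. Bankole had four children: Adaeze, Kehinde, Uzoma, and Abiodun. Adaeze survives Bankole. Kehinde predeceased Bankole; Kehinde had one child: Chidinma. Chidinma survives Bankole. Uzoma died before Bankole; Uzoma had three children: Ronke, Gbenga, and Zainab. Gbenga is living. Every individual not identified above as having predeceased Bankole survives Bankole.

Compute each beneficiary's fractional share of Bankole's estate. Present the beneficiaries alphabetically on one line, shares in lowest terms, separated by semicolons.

There is no surviving spouse, so the entire estate passes to Bankole's descendants per capita at each generation.
At generation 1 (Adaeze, Kehinde, Uzoma, Abiodun) there are 4 shares of (1)/4 = 1/4 each.
Living: Adaeze and Abiodun — each takes 1/4.
Deceased: Kehinde and Uzoma. Their combined 1/2 is pooled and carried to generation 2.
At generation 2 (Chidinma, Ronke, Gbenga, Zainab) there are 4 shares of (1/2)/4 = 1/8 each.
Living: Chidinma, Ronke, Gbenga, and Zainab — each takes 1/8.

Abiodun 1/4; Adaeze 1/4; Chidinma 1/8; Gbenga 1/8; Ronke 1/8; Zainab 1/8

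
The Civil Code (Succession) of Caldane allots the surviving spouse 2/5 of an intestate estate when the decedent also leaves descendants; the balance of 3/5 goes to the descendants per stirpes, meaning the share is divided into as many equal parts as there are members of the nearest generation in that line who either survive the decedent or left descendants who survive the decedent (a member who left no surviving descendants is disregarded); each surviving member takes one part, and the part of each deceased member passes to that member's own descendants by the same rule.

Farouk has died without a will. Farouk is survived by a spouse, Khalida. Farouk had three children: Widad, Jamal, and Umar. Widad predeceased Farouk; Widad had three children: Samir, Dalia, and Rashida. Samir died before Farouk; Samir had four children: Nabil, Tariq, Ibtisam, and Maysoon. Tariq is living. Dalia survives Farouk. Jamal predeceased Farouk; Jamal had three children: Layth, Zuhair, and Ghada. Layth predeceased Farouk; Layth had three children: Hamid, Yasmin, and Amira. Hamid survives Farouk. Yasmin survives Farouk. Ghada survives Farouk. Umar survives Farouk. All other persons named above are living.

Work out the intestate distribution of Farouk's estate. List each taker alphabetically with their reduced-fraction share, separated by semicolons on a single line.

Amira 1/45; Dalia 1/15; Ghada 1/15; Hamid 1/45; Ibtisam 1/60; Khalida 2/5; Maysoon 1/60; Nabil 1/60; Rashida 1/15; Tariq 1/60; Umar 1/5; Yasmin 1/45; Zuhair 1/15

Khalida, as surviving spouse, takes 2/5.
The remaining 3/5 passes to Farouk's descendants per stirpes.
The 3/5 is divided into 3 equal shares of 1/5 among Widad, Jamal, Umar.
Widad predeceased; the 1/5 allotted to Widad's branch passes to Widad's issue by representation.
The 1/5 is divided into 3 equal shares of 1/15 among Samir, Dalia, Rashida.
Samir predeceased; the 1/15 allotted to Samir's branch passes to Samir's issue by representation.
The 1/15 is divided into 4 equal shares of 1/60 among Nabil, Tariq, Ibtisam, Maysoon.
Nabil is living and takes 1/60.
Tariq is living and takes 1/60.
Ibtisam is living and takes 1/60.
Maysoon is living and takes 1/60.
Dalia is living and takes 1/15.
Rashida is living and takes 1/15.
Jamal predeceased; the 1/5 allotted to Jamal's branch passes to Jamal's issue by representation.
The 1/5 is divided into 3 equal shares of 1/15 among Layth, Zuhair, Ghada.
Layth predeceased; the 1/15 allotted to Layth's branch passes to Layth's issue by representation.
The 1/15 is divided into 3 equal shares of 1/45 among Hamid, Yasmin, Amira.
Hamid is living and takes 1/45.
Yasmin is living and takes 1/45.
Amira is living and takes 1/45.
Zuhair is living and takes 1/15.
Ghada is living and takes 1/15.
Umar is living and takes 1/5.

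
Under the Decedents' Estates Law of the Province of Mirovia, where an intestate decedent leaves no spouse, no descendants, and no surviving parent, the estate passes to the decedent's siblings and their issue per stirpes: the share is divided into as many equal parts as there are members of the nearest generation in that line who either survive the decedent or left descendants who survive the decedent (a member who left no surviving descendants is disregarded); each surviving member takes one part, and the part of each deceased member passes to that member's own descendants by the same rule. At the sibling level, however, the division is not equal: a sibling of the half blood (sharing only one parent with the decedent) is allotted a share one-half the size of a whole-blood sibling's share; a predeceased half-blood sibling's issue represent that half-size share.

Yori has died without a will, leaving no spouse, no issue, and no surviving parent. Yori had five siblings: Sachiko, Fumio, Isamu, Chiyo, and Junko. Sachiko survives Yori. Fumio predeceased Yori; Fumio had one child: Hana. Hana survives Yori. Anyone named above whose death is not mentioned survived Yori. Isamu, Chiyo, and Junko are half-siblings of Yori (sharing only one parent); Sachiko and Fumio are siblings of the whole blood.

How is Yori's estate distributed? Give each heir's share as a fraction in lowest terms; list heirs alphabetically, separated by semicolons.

Chiyo 1/7; Hana 2/7; Isamu 1/7; Junko 1/7; Sachiko 2/7

No spouse, descendants, or parent survives, so the estate passes to Yori's siblings per stirpes.
Half-blood siblings count for one-half the weight of whole-blood siblings at the initial division.
Dividing 1 in proportion to weights (total weight 7/2): Sachiko (weight 1) → 2/7; Fumio (weight 1) → 2/7; Isamu (weight 1/2) → 1/7; Chiyo (weight 1/2) → 1/7; Junko (weight 1/2) → 1/7.
Sachiko is living and takes 2/7.
Fumio predeceased; the 2/7 allotted to Fumio's branch passes to Fumio's issue by representation.
Hana is the sole taker at this level and receives the full 2/7.
Isamu is living and takes 1/7.
Chiyo is living and takes 1/7.
Junko is living and takes 1/7.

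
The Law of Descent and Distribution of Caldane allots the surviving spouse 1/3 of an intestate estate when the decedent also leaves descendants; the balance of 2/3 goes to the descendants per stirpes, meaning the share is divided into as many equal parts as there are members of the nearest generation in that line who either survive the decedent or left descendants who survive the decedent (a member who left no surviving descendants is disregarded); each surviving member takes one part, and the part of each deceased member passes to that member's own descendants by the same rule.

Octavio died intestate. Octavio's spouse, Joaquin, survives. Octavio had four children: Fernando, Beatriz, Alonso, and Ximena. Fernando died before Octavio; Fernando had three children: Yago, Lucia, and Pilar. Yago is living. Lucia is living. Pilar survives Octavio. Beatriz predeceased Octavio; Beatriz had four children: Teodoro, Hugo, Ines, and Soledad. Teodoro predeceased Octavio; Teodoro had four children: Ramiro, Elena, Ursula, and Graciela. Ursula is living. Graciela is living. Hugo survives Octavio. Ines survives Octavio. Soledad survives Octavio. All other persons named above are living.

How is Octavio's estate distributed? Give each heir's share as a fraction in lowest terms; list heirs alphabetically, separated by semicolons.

Alonso 1/6; Elena 1/96; Graciela 1/96; Hugo 1/24; Ines 1/24; Joaquin 1/3; Lucia 1/18; Pilar 1/18; Ramiro 1/96; Soledad 1/24; Ursula 1/96; Ximena 1/6; Yago 1/18

Joaquin, as surviving spouse, takes 1/3.
The remaining 2/3 passes to Octavio's descendants per stirpes.
The 2/3 is divided into 4 equal shares of 1/6 among Fernando, Beatriz, Alonso, Ximena.
Fernando predeceased; the 1/6 allotted to Fernando's branch passes to Fernando's issue by representation.
The 1/6 is divided into 3 equal shares of 1/18 among Yago, Lucia, Pilar.
Yago is living and takes 1/18.
Lucia is living and takes 1/18.
Pilar is living and takes 1/18.
Beatriz predeceased; the 1/6 allotted to Beatriz's branch passes to Beatriz's issue by representation.
The 1/6 is divided into 4 equal shares of 1/24 among Teodoro, Hugo, Ines, Soledad.
Teodoro predeceased; the 1/24 allotted to Teodoro's branch passes to Teodoro's issue by representation.
The 1/24 is divided into 4 equal shares of 1/96 among Ramiro, Elena, Ursula, Graciela.
Ramiro is living and takes 1/96.
Elena is living and takes 1/96.
Ursula is living and takes 1/96.
Graciela is living and takes 1/96.
Hugo is living and takes 1/24.
Ines is living and takes 1/24.
Soledad is living and takes 1/24.
Alonso is living and takes 1/6.
Ximena is living and takes 1/6.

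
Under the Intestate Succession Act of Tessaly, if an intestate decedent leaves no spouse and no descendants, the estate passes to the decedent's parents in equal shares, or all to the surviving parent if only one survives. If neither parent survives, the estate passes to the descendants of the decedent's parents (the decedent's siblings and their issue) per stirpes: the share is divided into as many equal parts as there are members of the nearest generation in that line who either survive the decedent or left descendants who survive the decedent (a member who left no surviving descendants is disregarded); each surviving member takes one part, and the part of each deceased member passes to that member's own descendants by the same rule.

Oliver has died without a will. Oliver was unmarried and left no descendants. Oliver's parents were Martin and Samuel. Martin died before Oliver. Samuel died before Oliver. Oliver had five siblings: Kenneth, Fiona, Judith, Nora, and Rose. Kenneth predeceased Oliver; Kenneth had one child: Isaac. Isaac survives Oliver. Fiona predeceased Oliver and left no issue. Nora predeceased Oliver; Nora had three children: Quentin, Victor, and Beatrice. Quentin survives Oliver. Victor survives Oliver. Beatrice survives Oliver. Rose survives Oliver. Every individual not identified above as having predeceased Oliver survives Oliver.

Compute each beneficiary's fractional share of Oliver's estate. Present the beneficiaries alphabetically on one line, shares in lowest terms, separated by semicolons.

Neither parent survives and there are no descendants, so the estate passes to Oliver's siblings and their issue per stirpes.
Fiona left no surviving issue, so that branch lapses and is disregarded.
The estate is divided into 4 equal shares of 1/4 among Kenneth, Judith, Nora, Rose.
Kenneth predeceased; the 1/4 allotted to Kenneth's branch passes to Kenneth's issue by representation.
Isaac is the sole taker at this level and receives the full 1/4.
Judith is living and takes 1/4.
Nora predeceased; the 1/4 allotted to Nora's branch passes to Nora's issue by representation.
The 1/4 is divided into 3 equal shares of 1/12 among Quentin, Victor, Beatrice.
Quentin is living and takes 1/12.
Victor is living and takes 1/12.
Beatrice is living and takes 1/12.
Rose is living and takes 1/4.

Beatrice 1/12; Isaac 1/4; Judith 1/4; Quentin 1/12; Rose 1/4; Victor 1/12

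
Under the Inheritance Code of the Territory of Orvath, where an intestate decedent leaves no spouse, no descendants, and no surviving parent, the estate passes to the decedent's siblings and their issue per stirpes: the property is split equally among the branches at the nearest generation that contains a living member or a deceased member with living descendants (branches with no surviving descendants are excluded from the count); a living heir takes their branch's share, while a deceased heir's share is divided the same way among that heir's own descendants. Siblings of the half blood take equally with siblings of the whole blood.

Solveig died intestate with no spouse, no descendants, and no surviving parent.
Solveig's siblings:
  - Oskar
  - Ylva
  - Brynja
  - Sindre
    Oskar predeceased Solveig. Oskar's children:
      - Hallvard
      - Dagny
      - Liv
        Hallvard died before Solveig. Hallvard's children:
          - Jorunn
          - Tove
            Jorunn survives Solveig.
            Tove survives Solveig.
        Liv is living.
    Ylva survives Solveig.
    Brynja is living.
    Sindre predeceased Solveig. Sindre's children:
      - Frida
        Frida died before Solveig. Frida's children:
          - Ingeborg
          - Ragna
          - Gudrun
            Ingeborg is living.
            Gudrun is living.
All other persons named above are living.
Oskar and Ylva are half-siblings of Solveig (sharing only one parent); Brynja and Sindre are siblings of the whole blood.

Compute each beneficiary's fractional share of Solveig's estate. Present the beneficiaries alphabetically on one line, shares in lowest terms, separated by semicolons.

No spouse, descendants, or parent survives, so the estate passes to Solveig's siblings per stirpes.
Half-blood and whole-blood siblings take equally under the stated rule.
The estate is divided into 4 equal shares of 1/4 among Oskar, Ylva, Brynja, Sindre.
Oskar predeceased; the 1/4 allotted to Oskar's branch passes to Oskar's issue by representation.
The 1/4 is divided into 3 equal shares of 1/12 among Hallvard, Dagny, Liv.
Hallvard predeceased; the 1/12 allotted to Hallvard's branch passes to Hallvard's issue by representation.
The 1/12 is divided into 2 equal shares of 1/24 among Jorunn, Tove.
Jorunn is living and takes 1/24.
Tove is living and takes 1/24.
Dagny is living and takes 1/12.
Liv is living and takes 1/12.
Ylva is living and takes 1/4.
Brynja is living and takes 1/4.
Sindre predeceased; the 1/4 allotted to Sindre's branch passes to Sindre's issue by representation.
Frida's line is the sole branch at this level, so the full 1/4 passes to Frida's issue by representation.
The 1/4 is divided into 3 equal shares of 1/12 among Ingeborg, Ragna, Gudrun.
Ingeborg is living and takes 1/12.
Ragna is living and takes 1/12.
Gudrun is living and takes 1/12.

Brynja 1/4; Dagny 1/12; Gudrun 1/12; Ingeborg 1/12; Jorunn 1/24; Liv 1/12; Ragna 1/12; Tove 1/24; Ylva 1/4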